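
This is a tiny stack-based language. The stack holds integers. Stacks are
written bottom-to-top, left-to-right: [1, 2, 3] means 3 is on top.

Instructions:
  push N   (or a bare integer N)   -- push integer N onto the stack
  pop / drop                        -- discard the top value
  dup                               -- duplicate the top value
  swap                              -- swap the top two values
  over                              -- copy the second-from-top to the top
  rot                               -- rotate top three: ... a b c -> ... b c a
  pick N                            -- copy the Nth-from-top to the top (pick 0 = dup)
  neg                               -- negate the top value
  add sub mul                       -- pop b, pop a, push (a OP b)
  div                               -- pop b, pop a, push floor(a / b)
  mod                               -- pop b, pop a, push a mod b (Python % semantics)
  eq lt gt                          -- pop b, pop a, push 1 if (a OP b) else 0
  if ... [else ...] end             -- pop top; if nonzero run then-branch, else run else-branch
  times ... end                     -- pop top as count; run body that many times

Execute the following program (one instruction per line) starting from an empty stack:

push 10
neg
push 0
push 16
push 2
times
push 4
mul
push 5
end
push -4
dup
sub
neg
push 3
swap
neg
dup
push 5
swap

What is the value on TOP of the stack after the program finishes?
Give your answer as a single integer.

After 'push 10': [10]
After 'neg': [-10]
After 'push 0': [-10, 0]
After 'push 16': [-10, 0, 16]
After 'push 2': [-10, 0, 16, 2]
After 'times': [-10, 0, 16]
After 'push 4': [-10, 0, 16, 4]
After 'mul': [-10, 0, 64]
After 'push 5': [-10, 0, 64, 5]
After 'push 4': [-10, 0, 64, 5, 4]
  ...
After 'push -4': [-10, 0, 64, 20, 5, -4]
After 'dup': [-10, 0, 64, 20, 5, -4, -4]
After 'sub': [-10, 0, 64, 20, 5, 0]
After 'neg': [-10, 0, 64, 20, 5, 0]
After 'push 3': [-10, 0, 64, 20, 5, 0, 3]
After 'swap': [-10, 0, 64, 20, 5, 3, 0]
After 'neg': [-10, 0, 64, 20, 5, 3, 0]
After 'dup': [-10, 0, 64, 20, 5, 3, 0, 0]
After 'push 5': [-10, 0, 64, 20, 5, 3, 0, 0, 5]
After 'swap': [-10, 0, 64, 20, 5, 3, 0, 5, 0]

Answer: 0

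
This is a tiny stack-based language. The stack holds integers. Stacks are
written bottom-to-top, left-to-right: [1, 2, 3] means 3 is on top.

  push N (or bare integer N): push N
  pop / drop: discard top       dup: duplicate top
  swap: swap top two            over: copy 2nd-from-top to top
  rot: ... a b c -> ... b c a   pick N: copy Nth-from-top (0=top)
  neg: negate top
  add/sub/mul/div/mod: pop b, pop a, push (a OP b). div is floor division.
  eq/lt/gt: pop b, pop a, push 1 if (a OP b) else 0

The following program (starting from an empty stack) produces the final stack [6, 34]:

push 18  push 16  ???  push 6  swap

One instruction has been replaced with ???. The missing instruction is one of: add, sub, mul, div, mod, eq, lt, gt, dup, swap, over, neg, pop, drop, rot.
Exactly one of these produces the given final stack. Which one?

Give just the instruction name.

Answer: add

Derivation:
Stack before ???: [18, 16]
Stack after ???:  [34]
The instruction that transforms [18, 16] -> [34] is: add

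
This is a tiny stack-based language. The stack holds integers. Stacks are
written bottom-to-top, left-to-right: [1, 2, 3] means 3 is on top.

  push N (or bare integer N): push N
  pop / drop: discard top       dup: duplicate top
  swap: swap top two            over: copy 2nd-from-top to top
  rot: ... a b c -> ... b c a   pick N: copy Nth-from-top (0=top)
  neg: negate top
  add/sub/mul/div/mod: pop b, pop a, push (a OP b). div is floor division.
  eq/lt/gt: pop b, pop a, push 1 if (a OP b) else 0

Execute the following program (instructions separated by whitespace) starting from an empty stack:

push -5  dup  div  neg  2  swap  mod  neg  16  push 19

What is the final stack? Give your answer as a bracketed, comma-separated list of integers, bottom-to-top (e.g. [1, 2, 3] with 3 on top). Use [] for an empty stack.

Answer: [0, 16, 19]

Derivation:
After 'push -5': [-5]
After 'dup': [-5, -5]
After 'div': [1]
After 'neg': [-1]
After 'push 2': [-1, 2]
After 'swap': [2, -1]
After 'mod': [0]
After 'neg': [0]
After 'push 16': [0, 16]
After 'push 19': [0, 16, 19]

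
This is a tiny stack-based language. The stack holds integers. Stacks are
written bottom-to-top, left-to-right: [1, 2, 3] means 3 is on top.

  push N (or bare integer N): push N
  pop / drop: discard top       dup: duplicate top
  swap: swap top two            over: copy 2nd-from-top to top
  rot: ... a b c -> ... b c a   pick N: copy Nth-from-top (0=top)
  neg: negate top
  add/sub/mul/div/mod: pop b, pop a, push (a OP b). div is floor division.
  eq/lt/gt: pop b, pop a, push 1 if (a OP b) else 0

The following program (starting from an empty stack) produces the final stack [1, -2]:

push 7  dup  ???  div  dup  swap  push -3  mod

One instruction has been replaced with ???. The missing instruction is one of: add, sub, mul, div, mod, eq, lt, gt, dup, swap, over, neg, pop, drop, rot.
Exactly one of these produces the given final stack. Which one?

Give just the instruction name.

Stack before ???: [7, 7]
Stack after ???:  [7, 7]
The instruction that transforms [7, 7] -> [7, 7] is: swap

Answer: swap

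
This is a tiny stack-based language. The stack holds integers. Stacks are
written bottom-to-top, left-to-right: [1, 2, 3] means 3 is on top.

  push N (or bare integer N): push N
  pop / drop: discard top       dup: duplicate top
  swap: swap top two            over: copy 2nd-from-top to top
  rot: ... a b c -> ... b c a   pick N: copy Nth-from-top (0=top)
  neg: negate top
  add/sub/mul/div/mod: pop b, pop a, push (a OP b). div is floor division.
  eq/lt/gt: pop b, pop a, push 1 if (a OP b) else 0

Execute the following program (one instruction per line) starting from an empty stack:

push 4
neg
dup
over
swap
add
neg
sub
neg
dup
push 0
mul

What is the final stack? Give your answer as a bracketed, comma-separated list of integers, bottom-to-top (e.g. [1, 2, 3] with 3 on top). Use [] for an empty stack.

Answer: [12, 0]

Derivation:
After 'push 4': [4]
After 'neg': [-4]
After 'dup': [-4, -4]
After 'over': [-4, -4, -4]
After 'swap': [-4, -4, -4]
After 'add': [-4, -8]
After 'neg': [-4, 8]
After 'sub': [-12]
After 'neg': [12]
After 'dup': [12, 12]
After 'push 0': [12, 12, 0]
After 'mul': [12, 0]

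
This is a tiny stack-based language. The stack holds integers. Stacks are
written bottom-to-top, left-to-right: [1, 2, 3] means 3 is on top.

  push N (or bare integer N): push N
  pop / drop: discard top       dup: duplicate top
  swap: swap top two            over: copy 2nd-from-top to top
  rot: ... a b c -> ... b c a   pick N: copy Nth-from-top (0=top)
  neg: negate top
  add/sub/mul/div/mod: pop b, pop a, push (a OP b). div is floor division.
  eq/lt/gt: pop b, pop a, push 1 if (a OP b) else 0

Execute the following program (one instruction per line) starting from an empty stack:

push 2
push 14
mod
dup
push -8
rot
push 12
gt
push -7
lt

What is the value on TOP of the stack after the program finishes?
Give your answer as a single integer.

Answer: 0

Derivation:
After 'push 2': [2]
After 'push 14': [2, 14]
After 'mod': [2]
After 'dup': [2, 2]
After 'push -8': [2, 2, -8]
After 'rot': [2, -8, 2]
After 'push 12': [2, -8, 2, 12]
After 'gt': [2, -8, 0]
After 'push -7': [2, -8, 0, -7]
After 'lt': [2, -8, 0]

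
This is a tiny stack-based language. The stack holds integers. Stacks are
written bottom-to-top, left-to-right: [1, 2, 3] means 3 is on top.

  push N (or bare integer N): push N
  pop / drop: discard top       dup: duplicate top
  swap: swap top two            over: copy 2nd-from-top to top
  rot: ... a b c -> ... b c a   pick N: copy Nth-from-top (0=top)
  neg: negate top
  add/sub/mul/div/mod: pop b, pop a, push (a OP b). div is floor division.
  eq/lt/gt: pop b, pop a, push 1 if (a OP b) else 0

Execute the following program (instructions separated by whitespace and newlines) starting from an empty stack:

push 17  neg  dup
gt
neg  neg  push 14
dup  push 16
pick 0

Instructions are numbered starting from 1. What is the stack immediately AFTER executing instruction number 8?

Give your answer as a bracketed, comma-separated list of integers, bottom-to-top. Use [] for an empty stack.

Answer: [0, 14, 14]

Derivation:
Step 1 ('push 17'): [17]
Step 2 ('neg'): [-17]
Step 3 ('dup'): [-17, -17]
Step 4 ('gt'): [0]
Step 5 ('neg'): [0]
Step 6 ('neg'): [0]
Step 7 ('push 14'): [0, 14]
Step 8 ('dup'): [0, 14, 14]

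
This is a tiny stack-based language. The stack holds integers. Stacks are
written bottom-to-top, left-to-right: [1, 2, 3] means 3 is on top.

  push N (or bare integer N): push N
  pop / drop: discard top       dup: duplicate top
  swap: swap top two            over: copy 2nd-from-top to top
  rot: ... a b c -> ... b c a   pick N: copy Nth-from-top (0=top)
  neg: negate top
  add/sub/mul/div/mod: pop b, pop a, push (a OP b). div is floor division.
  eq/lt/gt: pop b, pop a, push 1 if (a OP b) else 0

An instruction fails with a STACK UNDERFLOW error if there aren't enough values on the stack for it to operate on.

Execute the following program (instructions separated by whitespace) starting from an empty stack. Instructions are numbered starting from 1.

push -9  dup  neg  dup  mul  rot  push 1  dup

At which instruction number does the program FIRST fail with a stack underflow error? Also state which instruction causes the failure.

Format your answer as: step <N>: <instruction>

Answer: step 6: rot

Derivation:
Step 1 ('push -9'): stack = [-9], depth = 1
Step 2 ('dup'): stack = [-9, -9], depth = 2
Step 3 ('neg'): stack = [-9, 9], depth = 2
Step 4 ('dup'): stack = [-9, 9, 9], depth = 3
Step 5 ('mul'): stack = [-9, 81], depth = 2
Step 6 ('rot'): needs 3 value(s) but depth is 2 — STACK UNDERFLOW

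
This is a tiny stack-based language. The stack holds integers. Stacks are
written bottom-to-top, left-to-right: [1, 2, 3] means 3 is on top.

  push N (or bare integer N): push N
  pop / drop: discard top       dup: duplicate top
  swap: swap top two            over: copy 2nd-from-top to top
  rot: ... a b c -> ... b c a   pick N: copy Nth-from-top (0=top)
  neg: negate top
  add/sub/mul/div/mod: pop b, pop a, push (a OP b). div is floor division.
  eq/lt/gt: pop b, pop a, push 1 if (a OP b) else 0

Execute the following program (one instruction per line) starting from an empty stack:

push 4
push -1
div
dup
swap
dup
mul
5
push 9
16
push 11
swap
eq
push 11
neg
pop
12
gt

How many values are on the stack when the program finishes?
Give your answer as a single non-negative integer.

After 'push 4': stack = [4] (depth 1)
After 'push -1': stack = [4, -1] (depth 2)
After 'div': stack = [-4] (depth 1)
After 'dup': stack = [-4, -4] (depth 2)
After 'swap': stack = [-4, -4] (depth 2)
After 'dup': stack = [-4, -4, -4] (depth 3)
After 'mul': stack = [-4, 16] (depth 2)
After 'push 5': stack = [-4, 16, 5] (depth 3)
After 'push 9': stack = [-4, 16, 5, 9] (depth 4)
After 'push 16': stack = [-4, 16, 5, 9, 16] (depth 5)
After 'push 11': stack = [-4, 16, 5, 9, 16, 11] (depth 6)
After 'swap': stack = [-4, 16, 5, 9, 11, 16] (depth 6)
After 'eq': stack = [-4, 16, 5, 9, 0] (depth 5)
After 'push 11': stack = [-4, 16, 5, 9, 0, 11] (depth 6)
After 'neg': stack = [-4, 16, 5, 9, 0, -11] (depth 6)
After 'pop': stack = [-4, 16, 5, 9, 0] (depth 5)
After 'push 12': stack = [-4, 16, 5, 9, 0, 12] (depth 6)
After 'gt': stack = [-4, 16, 5, 9, 0] (depth 5)

Answer: 5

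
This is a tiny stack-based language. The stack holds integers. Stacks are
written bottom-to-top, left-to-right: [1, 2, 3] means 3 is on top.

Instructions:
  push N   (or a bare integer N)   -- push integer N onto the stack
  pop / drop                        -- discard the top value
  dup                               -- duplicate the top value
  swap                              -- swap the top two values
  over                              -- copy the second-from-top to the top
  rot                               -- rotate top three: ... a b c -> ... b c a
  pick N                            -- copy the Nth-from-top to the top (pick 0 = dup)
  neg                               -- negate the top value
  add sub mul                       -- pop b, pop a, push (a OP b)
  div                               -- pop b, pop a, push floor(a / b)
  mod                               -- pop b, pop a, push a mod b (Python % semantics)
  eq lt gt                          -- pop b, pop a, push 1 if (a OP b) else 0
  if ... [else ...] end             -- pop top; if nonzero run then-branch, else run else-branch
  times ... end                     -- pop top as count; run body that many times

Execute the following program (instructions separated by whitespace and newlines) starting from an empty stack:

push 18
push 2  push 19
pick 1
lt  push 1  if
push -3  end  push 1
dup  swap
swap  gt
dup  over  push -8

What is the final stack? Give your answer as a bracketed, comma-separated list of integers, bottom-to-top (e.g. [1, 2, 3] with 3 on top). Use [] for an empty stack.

Answer: [18, 2, 0, -3, 0, 0, 0, -8]

Derivation:
After 'push 18': [18]
After 'push 2': [18, 2]
After 'push 19': [18, 2, 19]
After 'pick 1': [18, 2, 19, 2]
After 'lt': [18, 2, 0]
After 'push 1': [18, 2, 0, 1]
After 'if': [18, 2, 0]
After 'push -3': [18, 2, 0, -3]
After 'push 1': [18, 2, 0, -3, 1]
After 'dup': [18, 2, 0, -3, 1, 1]
After 'swap': [18, 2, 0, -3, 1, 1]
After 'swap': [18, 2, 0, -3, 1, 1]
After 'gt': [18, 2, 0, -3, 0]
After 'dup': [18, 2, 0, -3, 0, 0]
After 'over': [18, 2, 0, -3, 0, 0, 0]
After 'push -8': [18, 2, 0, -3, 0, 0, 0, -8]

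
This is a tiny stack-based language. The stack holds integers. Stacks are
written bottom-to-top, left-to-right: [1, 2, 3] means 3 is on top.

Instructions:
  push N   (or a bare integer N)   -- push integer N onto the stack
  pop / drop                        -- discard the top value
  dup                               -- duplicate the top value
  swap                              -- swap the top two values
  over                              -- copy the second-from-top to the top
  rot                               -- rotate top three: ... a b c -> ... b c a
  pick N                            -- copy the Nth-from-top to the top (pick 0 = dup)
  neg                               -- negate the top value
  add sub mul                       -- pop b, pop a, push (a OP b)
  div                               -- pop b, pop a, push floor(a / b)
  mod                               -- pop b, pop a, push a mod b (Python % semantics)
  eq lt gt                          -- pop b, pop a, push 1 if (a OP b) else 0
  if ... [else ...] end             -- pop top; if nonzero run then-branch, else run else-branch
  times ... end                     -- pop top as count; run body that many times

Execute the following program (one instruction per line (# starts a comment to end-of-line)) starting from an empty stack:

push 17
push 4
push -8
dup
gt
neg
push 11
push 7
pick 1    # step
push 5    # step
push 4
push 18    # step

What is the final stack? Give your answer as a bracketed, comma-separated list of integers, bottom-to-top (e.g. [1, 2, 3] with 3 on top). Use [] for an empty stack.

After 'push 17': [17]
After 'push 4': [17, 4]
After 'push -8': [17, 4, -8]
After 'dup': [17, 4, -8, -8]
After 'gt': [17, 4, 0]
After 'neg': [17, 4, 0]
After 'push 11': [17, 4, 0, 11]
After 'push 7': [17, 4, 0, 11, 7]
After 'pick 1': [17, 4, 0, 11, 7, 11]
After 'push 5': [17, 4, 0, 11, 7, 11, 5]
After 'push 4': [17, 4, 0, 11, 7, 11, 5, 4]
After 'push 18': [17, 4, 0, 11, 7, 11, 5, 4, 18]

Answer: [17, 4, 0, 11, 7, 11, 5, 4, 18]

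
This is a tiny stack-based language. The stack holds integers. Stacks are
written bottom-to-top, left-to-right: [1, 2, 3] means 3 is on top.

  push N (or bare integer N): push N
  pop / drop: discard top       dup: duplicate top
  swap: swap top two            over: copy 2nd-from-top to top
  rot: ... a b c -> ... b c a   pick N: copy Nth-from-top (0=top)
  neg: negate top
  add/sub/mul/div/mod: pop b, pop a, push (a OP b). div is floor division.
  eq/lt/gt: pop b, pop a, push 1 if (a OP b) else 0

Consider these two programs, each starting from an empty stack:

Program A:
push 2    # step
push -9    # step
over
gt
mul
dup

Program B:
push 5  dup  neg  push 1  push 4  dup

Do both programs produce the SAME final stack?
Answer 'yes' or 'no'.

Answer: no

Derivation:
Program A trace:
  After 'push 2': [2]
  After 'push -9': [2, -9]
  After 'over': [2, -9, 2]
  After 'gt': [2, 0]
  After 'mul': [0]
  After 'dup': [0, 0]
Program A final stack: [0, 0]

Program B trace:
  After 'push 5': [5]
  After 'dup': [5, 5]
  After 'neg': [5, -5]
  After 'push 1': [5, -5, 1]
  After 'push 4': [5, -5, 1, 4]
  After 'dup': [5, -5, 1, 4, 4]
Program B final stack: [5, -5, 1, 4, 4]
Same: no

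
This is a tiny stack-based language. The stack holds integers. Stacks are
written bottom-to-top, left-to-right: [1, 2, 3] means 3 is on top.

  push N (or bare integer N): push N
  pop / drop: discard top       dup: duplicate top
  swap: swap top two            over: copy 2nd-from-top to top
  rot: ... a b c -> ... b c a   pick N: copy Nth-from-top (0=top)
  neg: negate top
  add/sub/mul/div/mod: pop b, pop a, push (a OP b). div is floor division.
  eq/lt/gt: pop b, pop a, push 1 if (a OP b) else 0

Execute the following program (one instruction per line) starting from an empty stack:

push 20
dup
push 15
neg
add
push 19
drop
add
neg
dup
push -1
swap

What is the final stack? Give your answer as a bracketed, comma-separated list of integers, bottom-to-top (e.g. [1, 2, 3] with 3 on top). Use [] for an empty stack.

Answer: [-25, -1, -25]

Derivation:
After 'push 20': [20]
After 'dup': [20, 20]
After 'push 15': [20, 20, 15]
After 'neg': [20, 20, -15]
After 'add': [20, 5]
After 'push 19': [20, 5, 19]
After 'drop': [20, 5]
After 'add': [25]
After 'neg': [-25]
After 'dup': [-25, -25]
After 'push -1': [-25, -25, -1]
After 'swap': [-25, -1, -25]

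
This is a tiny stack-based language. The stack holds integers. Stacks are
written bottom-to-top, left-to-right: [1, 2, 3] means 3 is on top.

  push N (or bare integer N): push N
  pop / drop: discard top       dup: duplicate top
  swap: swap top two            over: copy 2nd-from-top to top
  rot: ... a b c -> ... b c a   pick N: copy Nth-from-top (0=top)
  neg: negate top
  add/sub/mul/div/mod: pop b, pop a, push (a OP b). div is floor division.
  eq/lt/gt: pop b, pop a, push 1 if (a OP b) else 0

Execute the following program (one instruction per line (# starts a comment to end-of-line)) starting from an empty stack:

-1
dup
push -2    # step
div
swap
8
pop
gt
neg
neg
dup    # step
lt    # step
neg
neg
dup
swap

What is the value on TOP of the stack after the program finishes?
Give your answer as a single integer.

Answer: 0

Derivation:
After 'push -1': [-1]
After 'dup': [-1, -1]
After 'push -2': [-1, -1, -2]
After 'div': [-1, 0]
After 'swap': [0, -1]
After 'push 8': [0, -1, 8]
After 'pop': [0, -1]
After 'gt': [1]
After 'neg': [-1]
After 'neg': [1]
After 'dup': [1, 1]
After 'lt': [0]
After 'neg': [0]
After 'neg': [0]
After 'dup': [0, 0]
After 'swap': [0, 0]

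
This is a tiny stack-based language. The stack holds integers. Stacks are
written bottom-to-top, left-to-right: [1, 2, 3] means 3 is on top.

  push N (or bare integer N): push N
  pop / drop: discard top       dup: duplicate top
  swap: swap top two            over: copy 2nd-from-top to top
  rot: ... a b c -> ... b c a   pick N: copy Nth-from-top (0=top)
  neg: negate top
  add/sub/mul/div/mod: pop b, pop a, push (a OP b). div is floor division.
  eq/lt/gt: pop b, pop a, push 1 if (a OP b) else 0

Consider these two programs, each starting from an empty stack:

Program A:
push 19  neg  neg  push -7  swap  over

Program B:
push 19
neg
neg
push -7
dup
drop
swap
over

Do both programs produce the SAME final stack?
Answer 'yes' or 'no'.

Answer: yes

Derivation:
Program A trace:
  After 'push 19': [19]
  After 'neg': [-19]
  After 'neg': [19]
  After 'push -7': [19, -7]
  After 'swap': [-7, 19]
  After 'over': [-7, 19, -7]
Program A final stack: [-7, 19, -7]

Program B trace:
  After 'push 19': [19]
  After 'neg': [-19]
  After 'neg': [19]
  After 'push -7': [19, -7]
  After 'dup': [19, -7, -7]
  After 'drop': [19, -7]
  After 'swap': [-7, 19]
  After 'over': [-7, 19, -7]
Program B final stack: [-7, 19, -7]
Same: yes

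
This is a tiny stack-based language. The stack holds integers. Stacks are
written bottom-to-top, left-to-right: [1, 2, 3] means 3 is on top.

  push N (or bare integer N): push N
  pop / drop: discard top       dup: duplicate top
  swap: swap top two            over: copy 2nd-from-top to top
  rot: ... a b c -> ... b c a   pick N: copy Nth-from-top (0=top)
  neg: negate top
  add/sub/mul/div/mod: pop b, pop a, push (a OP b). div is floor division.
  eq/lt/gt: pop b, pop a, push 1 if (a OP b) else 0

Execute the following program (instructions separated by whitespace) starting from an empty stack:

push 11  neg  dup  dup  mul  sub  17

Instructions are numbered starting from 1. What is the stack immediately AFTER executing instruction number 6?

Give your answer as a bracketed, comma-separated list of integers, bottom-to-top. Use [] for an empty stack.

Answer: [-132]

Derivation:
Step 1 ('push 11'): [11]
Step 2 ('neg'): [-11]
Step 3 ('dup'): [-11, -11]
Step 4 ('dup'): [-11, -11, -11]
Step 5 ('mul'): [-11, 121]
Step 6 ('sub'): [-132]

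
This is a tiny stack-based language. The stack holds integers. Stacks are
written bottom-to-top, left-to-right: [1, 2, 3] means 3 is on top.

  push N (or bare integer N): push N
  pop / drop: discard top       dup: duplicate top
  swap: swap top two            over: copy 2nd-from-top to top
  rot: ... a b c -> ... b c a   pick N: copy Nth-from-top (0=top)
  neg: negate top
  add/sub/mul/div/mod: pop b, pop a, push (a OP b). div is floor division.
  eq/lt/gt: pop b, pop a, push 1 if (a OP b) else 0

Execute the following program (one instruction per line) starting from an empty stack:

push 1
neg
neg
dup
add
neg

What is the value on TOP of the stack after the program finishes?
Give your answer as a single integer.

Answer: -2

Derivation:
After 'push 1': [1]
After 'neg': [-1]
After 'neg': [1]
After 'dup': [1, 1]
After 'add': [2]
After 'neg': [-2]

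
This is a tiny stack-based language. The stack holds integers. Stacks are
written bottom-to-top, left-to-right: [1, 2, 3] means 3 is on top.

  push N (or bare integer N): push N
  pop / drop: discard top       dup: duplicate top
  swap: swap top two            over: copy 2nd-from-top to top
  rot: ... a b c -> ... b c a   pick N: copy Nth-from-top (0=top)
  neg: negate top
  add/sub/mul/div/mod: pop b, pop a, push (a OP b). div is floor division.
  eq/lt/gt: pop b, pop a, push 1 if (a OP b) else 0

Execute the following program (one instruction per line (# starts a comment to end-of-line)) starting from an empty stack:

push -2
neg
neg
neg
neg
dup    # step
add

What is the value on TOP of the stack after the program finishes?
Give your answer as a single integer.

After 'push -2': [-2]
After 'neg': [2]
After 'neg': [-2]
After 'neg': [2]
After 'neg': [-2]
After 'dup': [-2, -2]
After 'add': [-4]

Answer: -4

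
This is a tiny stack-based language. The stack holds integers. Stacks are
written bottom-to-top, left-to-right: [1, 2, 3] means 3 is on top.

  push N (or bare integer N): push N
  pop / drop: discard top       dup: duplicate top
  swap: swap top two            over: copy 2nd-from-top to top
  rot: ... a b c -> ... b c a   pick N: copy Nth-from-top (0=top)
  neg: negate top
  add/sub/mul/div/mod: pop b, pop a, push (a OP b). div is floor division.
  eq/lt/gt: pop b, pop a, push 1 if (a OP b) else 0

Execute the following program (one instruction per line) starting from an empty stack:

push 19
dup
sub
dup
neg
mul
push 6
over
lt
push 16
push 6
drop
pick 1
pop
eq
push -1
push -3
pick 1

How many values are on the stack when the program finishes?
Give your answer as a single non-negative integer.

Answer: 5

Derivation:
After 'push 19': stack = [19] (depth 1)
After 'dup': stack = [19, 19] (depth 2)
After 'sub': stack = [0] (depth 1)
After 'dup': stack = [0, 0] (depth 2)
After 'neg': stack = [0, 0] (depth 2)
After 'mul': stack = [0] (depth 1)
After 'push 6': stack = [0, 6] (depth 2)
After 'over': stack = [0, 6, 0] (depth 3)
After 'lt': stack = [0, 0] (depth 2)
After 'push 16': stack = [0, 0, 16] (depth 3)
After 'push 6': stack = [0, 0, 16, 6] (depth 4)
After 'drop': stack = [0, 0, 16] (depth 3)
After 'pick 1': stack = [0, 0, 16, 0] (depth 4)
After 'pop': stack = [0, 0, 16] (depth 3)
After 'eq': stack = [0, 0] (depth 2)
After 'push -1': stack = [0, 0, -1] (depth 3)
After 'push -3': stack = [0, 0, -1, -3] (depth 4)
After 'pick 1': stack = [0, 0, -1, -3, -1] (depth 5)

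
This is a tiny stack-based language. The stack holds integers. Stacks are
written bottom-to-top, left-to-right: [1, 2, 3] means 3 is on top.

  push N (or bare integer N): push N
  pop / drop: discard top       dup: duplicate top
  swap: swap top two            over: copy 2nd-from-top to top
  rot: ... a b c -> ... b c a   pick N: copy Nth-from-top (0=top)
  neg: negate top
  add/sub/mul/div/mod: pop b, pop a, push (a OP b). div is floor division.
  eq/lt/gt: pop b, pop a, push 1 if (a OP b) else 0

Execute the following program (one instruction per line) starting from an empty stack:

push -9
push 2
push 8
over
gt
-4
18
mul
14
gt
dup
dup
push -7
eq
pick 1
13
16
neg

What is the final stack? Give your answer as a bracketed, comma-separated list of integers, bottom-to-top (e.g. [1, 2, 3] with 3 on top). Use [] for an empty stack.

After 'push -9': [-9]
After 'push 2': [-9, 2]
After 'push 8': [-9, 2, 8]
After 'over': [-9, 2, 8, 2]
After 'gt': [-9, 2, 1]
After 'push -4': [-9, 2, 1, -4]
After 'push 18': [-9, 2, 1, -4, 18]
After 'mul': [-9, 2, 1, -72]
After 'push 14': [-9, 2, 1, -72, 14]
After 'gt': [-9, 2, 1, 0]
After 'dup': [-9, 2, 1, 0, 0]
After 'dup': [-9, 2, 1, 0, 0, 0]
After 'push -7': [-9, 2, 1, 0, 0, 0, -7]
After 'eq': [-9, 2, 1, 0, 0, 0]
After 'pick 1': [-9, 2, 1, 0, 0, 0, 0]
After 'push 13': [-9, 2, 1, 0, 0, 0, 0, 13]
After 'push 16': [-9, 2, 1, 0, 0, 0, 0, 13, 16]
After 'neg': [-9, 2, 1, 0, 0, 0, 0, 13, -16]

Answer: [-9, 2, 1, 0, 0, 0, 0, 13, -16]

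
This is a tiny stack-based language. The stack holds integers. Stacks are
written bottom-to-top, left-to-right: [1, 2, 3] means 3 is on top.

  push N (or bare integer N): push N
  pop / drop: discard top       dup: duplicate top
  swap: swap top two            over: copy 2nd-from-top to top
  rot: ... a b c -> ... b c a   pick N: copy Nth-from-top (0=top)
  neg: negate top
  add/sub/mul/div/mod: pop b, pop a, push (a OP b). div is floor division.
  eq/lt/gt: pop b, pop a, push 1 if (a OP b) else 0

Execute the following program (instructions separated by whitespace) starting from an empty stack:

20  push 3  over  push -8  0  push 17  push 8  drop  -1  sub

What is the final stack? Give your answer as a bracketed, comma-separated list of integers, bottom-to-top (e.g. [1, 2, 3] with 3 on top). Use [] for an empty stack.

Answer: [20, 3, 20, -8, 0, 18]

Derivation:
After 'push 20': [20]
After 'push 3': [20, 3]
After 'over': [20, 3, 20]
After 'push -8': [20, 3, 20, -8]
After 'push 0': [20, 3, 20, -8, 0]
After 'push 17': [20, 3, 20, -8, 0, 17]
After 'push 8': [20, 3, 20, -8, 0, 17, 8]
After 'drop': [20, 3, 20, -8, 0, 17]
After 'push -1': [20, 3, 20, -8, 0, 17, -1]
After 'sub': [20, 3, 20, -8, 0, 18]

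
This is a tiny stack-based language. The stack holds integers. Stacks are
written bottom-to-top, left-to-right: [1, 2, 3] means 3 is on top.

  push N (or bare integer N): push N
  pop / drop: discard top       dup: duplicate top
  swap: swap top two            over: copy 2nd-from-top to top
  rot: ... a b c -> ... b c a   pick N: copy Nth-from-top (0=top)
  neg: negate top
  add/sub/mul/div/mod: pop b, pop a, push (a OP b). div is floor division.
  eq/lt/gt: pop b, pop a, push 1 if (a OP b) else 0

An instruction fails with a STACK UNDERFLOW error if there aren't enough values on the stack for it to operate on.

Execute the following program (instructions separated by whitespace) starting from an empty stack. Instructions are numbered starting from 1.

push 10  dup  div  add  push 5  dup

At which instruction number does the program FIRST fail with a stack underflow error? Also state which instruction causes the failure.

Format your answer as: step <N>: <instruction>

Step 1 ('push 10'): stack = [10], depth = 1
Step 2 ('dup'): stack = [10, 10], depth = 2
Step 3 ('div'): stack = [1], depth = 1
Step 4 ('add'): needs 2 value(s) but depth is 1 — STACK UNDERFLOW

Answer: step 4: add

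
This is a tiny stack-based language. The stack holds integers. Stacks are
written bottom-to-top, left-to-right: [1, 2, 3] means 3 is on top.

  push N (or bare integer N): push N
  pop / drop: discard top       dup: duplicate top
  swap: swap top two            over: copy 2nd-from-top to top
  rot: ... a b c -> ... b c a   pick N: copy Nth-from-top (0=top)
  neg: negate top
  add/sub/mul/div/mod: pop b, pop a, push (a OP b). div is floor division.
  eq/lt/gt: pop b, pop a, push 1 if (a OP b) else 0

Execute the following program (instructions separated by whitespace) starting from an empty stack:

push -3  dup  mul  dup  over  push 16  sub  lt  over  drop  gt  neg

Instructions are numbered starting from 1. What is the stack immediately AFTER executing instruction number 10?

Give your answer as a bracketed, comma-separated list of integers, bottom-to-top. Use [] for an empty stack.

Answer: [9, 0]

Derivation:
Step 1 ('push -3'): [-3]
Step 2 ('dup'): [-3, -3]
Step 3 ('mul'): [9]
Step 4 ('dup'): [9, 9]
Step 5 ('over'): [9, 9, 9]
Step 6 ('push 16'): [9, 9, 9, 16]
Step 7 ('sub'): [9, 9, -7]
Step 8 ('lt'): [9, 0]
Step 9 ('over'): [9, 0, 9]
Step 10 ('drop'): [9, 0]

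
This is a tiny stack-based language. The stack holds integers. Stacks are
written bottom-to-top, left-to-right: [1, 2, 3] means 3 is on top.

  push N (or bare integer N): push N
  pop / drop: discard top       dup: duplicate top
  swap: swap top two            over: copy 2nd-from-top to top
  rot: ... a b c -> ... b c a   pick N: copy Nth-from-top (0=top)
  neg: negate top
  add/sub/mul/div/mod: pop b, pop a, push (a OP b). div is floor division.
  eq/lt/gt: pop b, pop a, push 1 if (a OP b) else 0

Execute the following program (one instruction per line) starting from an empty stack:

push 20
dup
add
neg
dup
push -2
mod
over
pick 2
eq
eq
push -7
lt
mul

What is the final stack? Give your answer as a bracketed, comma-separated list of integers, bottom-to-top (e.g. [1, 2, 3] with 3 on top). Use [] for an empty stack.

After 'push 20': [20]
After 'dup': [20, 20]
After 'add': [40]
After 'neg': [-40]
After 'dup': [-40, -40]
After 'push -2': [-40, -40, -2]
After 'mod': [-40, 0]
After 'over': [-40, 0, -40]
After 'pick 2': [-40, 0, -40, -40]
After 'eq': [-40, 0, 1]
After 'eq': [-40, 0]
After 'push -7': [-40, 0, -7]
After 'lt': [-40, 0]
After 'mul': [0]

Answer: [0]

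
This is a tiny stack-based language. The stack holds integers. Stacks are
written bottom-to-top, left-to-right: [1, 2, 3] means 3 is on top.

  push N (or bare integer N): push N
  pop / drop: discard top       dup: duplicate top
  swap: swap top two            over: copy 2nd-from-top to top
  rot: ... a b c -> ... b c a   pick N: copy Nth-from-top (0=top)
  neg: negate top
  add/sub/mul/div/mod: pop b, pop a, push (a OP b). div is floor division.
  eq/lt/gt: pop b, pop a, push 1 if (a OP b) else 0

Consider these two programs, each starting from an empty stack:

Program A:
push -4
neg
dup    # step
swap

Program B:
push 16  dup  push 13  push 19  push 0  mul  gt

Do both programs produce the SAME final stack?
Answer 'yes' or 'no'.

Program A trace:
  After 'push -4': [-4]
  After 'neg': [4]
  After 'dup': [4, 4]
  After 'swap': [4, 4]
Program A final stack: [4, 4]

Program B trace:
  After 'push 16': [16]
  After 'dup': [16, 16]
  After 'push 13': [16, 16, 13]
  After 'push 19': [16, 16, 13, 19]
  After 'push 0': [16, 16, 13, 19, 0]
  After 'mul': [16, 16, 13, 0]
  After 'gt': [16, 16, 1]
Program B final stack: [16, 16, 1]
Same: no

Answer: no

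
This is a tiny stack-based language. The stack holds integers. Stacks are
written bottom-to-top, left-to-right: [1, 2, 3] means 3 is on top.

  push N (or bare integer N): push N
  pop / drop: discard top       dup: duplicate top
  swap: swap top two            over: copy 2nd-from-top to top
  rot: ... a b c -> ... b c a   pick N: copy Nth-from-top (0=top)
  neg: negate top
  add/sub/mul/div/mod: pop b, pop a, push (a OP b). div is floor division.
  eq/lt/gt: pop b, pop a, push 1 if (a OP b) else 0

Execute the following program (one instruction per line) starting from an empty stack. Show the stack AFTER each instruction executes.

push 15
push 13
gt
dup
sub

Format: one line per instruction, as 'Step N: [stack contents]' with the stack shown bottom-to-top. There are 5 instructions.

Step 1: [15]
Step 2: [15, 13]
Step 3: [1]
Step 4: [1, 1]
Step 5: [0]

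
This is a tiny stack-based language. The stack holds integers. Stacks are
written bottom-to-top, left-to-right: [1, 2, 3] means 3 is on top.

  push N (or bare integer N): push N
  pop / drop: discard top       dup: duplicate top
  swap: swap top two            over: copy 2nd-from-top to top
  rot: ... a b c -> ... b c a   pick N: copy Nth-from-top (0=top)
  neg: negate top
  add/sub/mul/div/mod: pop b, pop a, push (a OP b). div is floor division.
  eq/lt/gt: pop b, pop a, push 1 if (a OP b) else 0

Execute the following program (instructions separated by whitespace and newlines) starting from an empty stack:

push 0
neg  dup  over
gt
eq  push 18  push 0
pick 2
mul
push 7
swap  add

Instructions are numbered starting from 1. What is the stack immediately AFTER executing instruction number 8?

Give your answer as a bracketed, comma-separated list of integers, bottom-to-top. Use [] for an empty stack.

Step 1 ('push 0'): [0]
Step 2 ('neg'): [0]
Step 3 ('dup'): [0, 0]
Step 4 ('over'): [0, 0, 0]
Step 5 ('gt'): [0, 0]
Step 6 ('eq'): [1]
Step 7 ('push 18'): [1, 18]
Step 8 ('push 0'): [1, 18, 0]

Answer: [1, 18, 0]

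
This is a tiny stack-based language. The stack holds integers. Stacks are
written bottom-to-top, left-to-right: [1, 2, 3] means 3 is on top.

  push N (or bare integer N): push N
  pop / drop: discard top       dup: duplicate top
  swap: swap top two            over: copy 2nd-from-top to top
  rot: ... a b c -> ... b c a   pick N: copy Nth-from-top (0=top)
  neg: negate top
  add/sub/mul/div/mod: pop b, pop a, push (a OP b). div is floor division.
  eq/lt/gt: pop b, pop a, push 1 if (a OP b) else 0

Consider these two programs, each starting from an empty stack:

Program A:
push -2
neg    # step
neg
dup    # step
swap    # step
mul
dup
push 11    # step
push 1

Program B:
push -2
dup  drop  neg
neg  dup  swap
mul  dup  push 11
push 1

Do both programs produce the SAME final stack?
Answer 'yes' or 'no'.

Answer: yes

Derivation:
Program A trace:
  After 'push -2': [-2]
  After 'neg': [2]
  After 'neg': [-2]
  After 'dup': [-2, -2]
  After 'swap': [-2, -2]
  After 'mul': [4]
  After 'dup': [4, 4]
  After 'push 11': [4, 4, 11]
  After 'push 1': [4, 4, 11, 1]
Program A final stack: [4, 4, 11, 1]

Program B trace:
  After 'push -2': [-2]
  After 'dup': [-2, -2]
  After 'drop': [-2]
  After 'neg': [2]
  After 'neg': [-2]
  After 'dup': [-2, -2]
  After 'swap': [-2, -2]
  After 'mul': [4]
  After 'dup': [4, 4]
  After 'push 11': [4, 4, 11]
  After 'push 1': [4, 4, 11, 1]
Program B final stack: [4, 4, 11, 1]
Same: yes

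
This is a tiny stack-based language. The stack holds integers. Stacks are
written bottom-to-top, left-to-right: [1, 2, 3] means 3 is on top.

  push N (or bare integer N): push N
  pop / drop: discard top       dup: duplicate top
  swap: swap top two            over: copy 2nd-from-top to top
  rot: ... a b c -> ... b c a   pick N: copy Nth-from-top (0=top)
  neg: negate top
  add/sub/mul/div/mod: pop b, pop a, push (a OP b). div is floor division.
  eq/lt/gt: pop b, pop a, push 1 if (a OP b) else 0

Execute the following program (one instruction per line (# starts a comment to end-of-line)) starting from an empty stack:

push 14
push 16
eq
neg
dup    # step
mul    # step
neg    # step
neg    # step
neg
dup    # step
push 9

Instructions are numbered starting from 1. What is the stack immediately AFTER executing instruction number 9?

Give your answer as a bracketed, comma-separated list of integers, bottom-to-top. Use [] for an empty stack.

Step 1 ('push 14'): [14]
Step 2 ('push 16'): [14, 16]
Step 3 ('eq'): [0]
Step 4 ('neg'): [0]
Step 5 ('dup'): [0, 0]
Step 6 ('mul'): [0]
Step 7 ('neg'): [0]
Step 8 ('neg'): [0]
Step 9 ('neg'): [0]

Answer: [0]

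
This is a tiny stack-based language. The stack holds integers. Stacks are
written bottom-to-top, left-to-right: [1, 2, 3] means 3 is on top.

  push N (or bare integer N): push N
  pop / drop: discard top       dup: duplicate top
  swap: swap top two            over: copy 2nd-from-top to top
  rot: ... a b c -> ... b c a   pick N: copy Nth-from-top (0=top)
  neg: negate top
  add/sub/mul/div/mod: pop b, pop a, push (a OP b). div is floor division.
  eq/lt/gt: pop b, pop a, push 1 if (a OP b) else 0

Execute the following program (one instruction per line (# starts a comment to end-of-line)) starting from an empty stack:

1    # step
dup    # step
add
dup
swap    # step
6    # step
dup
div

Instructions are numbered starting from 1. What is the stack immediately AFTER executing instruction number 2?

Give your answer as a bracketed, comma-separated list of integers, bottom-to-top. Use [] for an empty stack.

Step 1 ('1'): [1]
Step 2 ('dup'): [1, 1]

Answer: [1, 1]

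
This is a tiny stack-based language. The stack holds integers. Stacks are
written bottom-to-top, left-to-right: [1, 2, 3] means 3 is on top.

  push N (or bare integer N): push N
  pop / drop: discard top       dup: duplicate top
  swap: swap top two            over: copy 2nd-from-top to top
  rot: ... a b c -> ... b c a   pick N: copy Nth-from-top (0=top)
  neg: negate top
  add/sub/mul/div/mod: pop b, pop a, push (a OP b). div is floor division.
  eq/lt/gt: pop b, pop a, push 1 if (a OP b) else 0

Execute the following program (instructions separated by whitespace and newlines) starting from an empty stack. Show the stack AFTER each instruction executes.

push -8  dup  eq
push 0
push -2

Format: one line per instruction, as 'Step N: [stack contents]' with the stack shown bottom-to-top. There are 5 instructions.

Step 1: [-8]
Step 2: [-8, -8]
Step 3: [1]
Step 4: [1, 0]
Step 5: [1, 0, -2]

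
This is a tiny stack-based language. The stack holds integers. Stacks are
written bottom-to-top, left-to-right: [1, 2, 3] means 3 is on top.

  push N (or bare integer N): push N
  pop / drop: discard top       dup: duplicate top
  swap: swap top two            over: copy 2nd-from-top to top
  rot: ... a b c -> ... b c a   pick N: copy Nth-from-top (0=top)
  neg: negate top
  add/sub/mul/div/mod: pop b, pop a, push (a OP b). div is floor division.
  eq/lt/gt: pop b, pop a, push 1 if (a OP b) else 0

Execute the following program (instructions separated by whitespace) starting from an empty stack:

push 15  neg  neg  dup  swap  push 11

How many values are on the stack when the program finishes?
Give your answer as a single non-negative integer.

After 'push 15': stack = [15] (depth 1)
After 'neg': stack = [-15] (depth 1)
After 'neg': stack = [15] (depth 1)
After 'dup': stack = [15, 15] (depth 2)
After 'swap': stack = [15, 15] (depth 2)
After 'push 11': stack = [15, 15, 11] (depth 3)

Answer: 3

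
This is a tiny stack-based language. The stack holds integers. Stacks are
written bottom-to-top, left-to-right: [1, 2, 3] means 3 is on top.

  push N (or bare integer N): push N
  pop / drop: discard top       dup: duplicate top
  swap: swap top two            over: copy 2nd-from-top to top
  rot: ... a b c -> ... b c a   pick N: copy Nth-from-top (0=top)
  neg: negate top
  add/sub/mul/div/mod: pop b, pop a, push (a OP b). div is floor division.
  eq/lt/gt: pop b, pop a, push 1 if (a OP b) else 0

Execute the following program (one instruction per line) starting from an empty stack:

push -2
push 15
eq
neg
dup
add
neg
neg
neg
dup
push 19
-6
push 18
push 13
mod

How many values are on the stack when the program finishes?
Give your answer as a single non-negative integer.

After 'push -2': stack = [-2] (depth 1)
After 'push 15': stack = [-2, 15] (depth 2)
After 'eq': stack = [0] (depth 1)
After 'neg': stack = [0] (depth 1)
After 'dup': stack = [0, 0] (depth 2)
After 'add': stack = [0] (depth 1)
After 'neg': stack = [0] (depth 1)
After 'neg': stack = [0] (depth 1)
After 'neg': stack = [0] (depth 1)
After 'dup': stack = [0, 0] (depth 2)
After 'push 19': stack = [0, 0, 19] (depth 3)
After 'push -6': stack = [0, 0, 19, -6] (depth 4)
After 'push 18': stack = [0, 0, 19, -6, 18] (depth 5)
After 'push 13': stack = [0, 0, 19, -6, 18, 13] (depth 6)
After 'mod': stack = [0, 0, 19, -6, 5] (depth 5)

Answer: 5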